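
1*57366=57366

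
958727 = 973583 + -14856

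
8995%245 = 175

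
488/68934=244/34467 ≈ 0.00708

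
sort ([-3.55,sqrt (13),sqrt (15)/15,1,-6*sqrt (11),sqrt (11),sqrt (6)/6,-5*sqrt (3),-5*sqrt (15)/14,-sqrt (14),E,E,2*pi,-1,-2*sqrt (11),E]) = [-6*sqrt (11),-5*sqrt (3),-2*sqrt (11),-sqrt (14),-3.55,-5*sqrt (15)/14,-1,sqrt (15)/15,sqrt (6)/6,1,E,E,E,sqrt (11),sqrt (13),2*pi]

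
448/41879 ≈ 0.0107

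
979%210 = 139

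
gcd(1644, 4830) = 6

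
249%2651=249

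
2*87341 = 174682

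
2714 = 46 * 59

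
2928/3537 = 976/1179 ≈ 0.828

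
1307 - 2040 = -733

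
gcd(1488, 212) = 4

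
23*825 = 18975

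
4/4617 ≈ 0.000866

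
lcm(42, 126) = 126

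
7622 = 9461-1839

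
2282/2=1141=1141.00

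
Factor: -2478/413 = -1*2^1*3^1 = -6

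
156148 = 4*39037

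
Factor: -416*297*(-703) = 2^5*3^3*11^1*13^1*19^1*37^1 = 86857056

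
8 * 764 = 6112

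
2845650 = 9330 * 305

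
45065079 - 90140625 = -45075546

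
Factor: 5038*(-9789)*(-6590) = 2^2*3^1*5^1*11^1*13^1*229^1*251^1*659^1 = 324998911380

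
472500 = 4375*108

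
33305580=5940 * 5607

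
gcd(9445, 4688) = 1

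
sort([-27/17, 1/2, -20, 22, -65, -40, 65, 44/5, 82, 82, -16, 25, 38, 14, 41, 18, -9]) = [-65, -40, -20, -16, -9, -27/17, 1/2, 44/5, 14, 18, 22, 25, 38, 41, 65, 82, 82]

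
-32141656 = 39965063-72106719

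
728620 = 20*36431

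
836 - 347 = 489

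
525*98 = 51450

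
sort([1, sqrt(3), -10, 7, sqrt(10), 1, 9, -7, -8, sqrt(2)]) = [-10, -8, -7, 1, 1, sqrt(2), sqrt(3), sqrt(10), 7, 9]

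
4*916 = 3664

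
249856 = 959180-709324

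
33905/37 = 916+13/37 ≈ 916.35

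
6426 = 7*918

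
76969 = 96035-19066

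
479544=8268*58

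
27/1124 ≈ 0.0240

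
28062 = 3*9354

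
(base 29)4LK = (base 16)F99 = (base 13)1A82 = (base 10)3993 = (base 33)3M0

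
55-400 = -345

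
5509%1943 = 1623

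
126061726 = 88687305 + 37374421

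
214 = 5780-5566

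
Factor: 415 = 5^1*83^1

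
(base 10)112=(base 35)37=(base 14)80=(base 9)134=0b1110000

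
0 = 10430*0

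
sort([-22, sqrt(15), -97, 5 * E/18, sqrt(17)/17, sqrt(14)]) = [-97, -22, sqrt(17)/17, 5 * E/18, sqrt(14), sqrt(15)]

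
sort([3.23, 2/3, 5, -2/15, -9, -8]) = [-9, -8, -2/15, 2/3, 3.23, 5]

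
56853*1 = 56853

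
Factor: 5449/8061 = 3^(-1) * 2687^(-1) * 5449^1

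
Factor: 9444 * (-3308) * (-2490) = 2^5 * 3^2 * 5^1 * 83^1 * 787^1 * 827^1 = 77789472480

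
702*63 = 44226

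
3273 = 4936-1663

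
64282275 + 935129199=999411474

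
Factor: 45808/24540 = 2^2*3^(-1)*5^(-1)*7^1 = 28/15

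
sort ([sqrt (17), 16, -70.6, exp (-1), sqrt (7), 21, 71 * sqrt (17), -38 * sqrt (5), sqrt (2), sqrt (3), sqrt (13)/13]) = [-38 * sqrt (5), -70.6, sqrt (13)/13, exp (-1), sqrt (2), sqrt (3), sqrt (7), sqrt (17), 16, 21, 71 * sqrt (17)]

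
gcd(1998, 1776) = 222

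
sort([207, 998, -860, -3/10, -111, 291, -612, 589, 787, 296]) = [-860, -612, -111, -3/10, 207, 291, 296, 589, 787, 998]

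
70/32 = 35/16 ≈ 2.19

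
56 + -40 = 16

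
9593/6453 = 1+3140/6453 ≈ 1.49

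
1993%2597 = 1993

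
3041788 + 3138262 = 6180050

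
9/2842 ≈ 0.00317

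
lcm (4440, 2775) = 22200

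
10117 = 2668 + 7449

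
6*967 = 5802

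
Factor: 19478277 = 3^2*7^1*13^1*17^1*1399^1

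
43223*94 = 4062962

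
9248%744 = 320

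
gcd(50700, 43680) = 780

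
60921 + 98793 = 159714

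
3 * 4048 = 12144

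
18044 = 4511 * 4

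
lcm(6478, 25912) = 25912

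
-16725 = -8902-7823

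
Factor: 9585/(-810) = -1*2^(-1)*3^(-1)*71^1 = -71/6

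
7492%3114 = 1264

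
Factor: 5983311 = 3^1 * 1994437^1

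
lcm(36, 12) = 36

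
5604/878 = 6 + 168/439 ≈ 6.38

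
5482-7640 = -2158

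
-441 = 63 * (-7)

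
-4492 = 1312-5804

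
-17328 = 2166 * (-8)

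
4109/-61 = -67-22/61 ≈ -67.36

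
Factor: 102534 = 2^1*3^1*23^1*743^1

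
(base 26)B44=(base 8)16570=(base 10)7544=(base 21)H25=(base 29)8S4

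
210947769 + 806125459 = 1017073228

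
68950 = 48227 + 20723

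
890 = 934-44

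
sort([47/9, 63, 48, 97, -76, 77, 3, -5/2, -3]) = [-76, -3, -5/2, 3, 47/9, 48, 63, 77, 97]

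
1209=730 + 479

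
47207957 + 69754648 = 116962605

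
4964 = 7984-3020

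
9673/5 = 1934 + 3/5 = 1934.60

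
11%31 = 11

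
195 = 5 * 39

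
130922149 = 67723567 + 63198582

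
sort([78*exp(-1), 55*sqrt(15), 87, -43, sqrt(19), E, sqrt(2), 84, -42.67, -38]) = [-43, -42.67, -38, sqrt(2), E, sqrt(19), 78*exp(-1), 84, 87, 55*sqrt(15)]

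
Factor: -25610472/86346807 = -1*2^3*3^2*23^(-1)*139^1*293^(-1)*853^1*4271^(-1) = -8536824/28782269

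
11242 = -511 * (-22)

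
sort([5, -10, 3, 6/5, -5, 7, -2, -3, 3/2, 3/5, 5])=[-10, -5, -3, -2, 3/5, 6/5, 3/2, 3, 5, 5, 7]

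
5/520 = 1/104 ≈ 0.00962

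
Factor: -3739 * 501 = -1 * 3^1 * 167^1 * 3739^1 = -1873239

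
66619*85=5662615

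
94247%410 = 357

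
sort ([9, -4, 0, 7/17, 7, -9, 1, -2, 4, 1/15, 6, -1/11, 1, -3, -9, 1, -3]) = [-9, -9, -4, -3, -3, -2, -1/11, 0, 1/15, 7/17, 1, 1, 1, 4, 6, 7, 9]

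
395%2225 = 395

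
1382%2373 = 1382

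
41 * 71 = 2911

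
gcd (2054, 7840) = 2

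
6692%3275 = 142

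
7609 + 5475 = 13084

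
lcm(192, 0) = 0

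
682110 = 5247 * 130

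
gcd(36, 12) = 12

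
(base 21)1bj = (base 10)691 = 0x2b3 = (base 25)12g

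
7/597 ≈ 0.0117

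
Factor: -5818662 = -1*2^1*3^3*277^1*389^1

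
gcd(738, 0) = 738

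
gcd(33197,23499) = 373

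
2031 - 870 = 1161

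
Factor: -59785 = -1*5^1*11^1*1087^1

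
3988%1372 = 1244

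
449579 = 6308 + 443271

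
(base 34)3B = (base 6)305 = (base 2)1110001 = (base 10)113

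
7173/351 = 20 + 17/39 ≈ 20.44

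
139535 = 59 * 2365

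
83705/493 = 169 + 388/493≈169.79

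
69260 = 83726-14466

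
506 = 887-381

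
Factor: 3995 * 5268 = 2^2 * 3^1 * 5^1 * 17^1 * 47^1 * 439^1 = 21045660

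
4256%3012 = 1244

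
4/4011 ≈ 0.000997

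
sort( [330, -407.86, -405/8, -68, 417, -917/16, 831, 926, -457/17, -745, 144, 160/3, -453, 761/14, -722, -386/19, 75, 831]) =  [-745, -722, -453, -407.86, -68, -917/16, -405/8, -457/17, -386/19, 160/3, 761/14, 75, 144, 330, 417, 831, 831, 926]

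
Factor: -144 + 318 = 2^1*3^1*29^1 = 174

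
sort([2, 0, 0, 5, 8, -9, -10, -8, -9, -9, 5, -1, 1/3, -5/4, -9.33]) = [-10, -9.33, -9, -9, -9, -8, -5/4, -1, 0, 0, 1/3, 2, 5, 5, 8]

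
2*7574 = 15148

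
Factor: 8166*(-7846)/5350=-1*2^1*3^1*5^(-2)*107^(-1)*1361^1*3923^1=-32035218/2675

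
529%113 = 77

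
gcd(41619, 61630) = 1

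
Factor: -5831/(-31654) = 2^(-1)*7^1*19^(-1) = 7/38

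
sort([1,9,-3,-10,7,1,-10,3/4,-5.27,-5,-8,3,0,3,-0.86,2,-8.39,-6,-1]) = [-10,-10,-8.39,-8,-6,-5.27,-5,-3,-1,-0.86,0,3/4,1,1,2,3,3,7,9]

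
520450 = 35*14870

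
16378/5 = 3275 + 3/5 = 3275.60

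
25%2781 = 25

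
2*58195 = 116390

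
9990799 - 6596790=3394009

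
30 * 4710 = 141300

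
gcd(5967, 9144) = 9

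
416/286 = 1 + 5/11 ≈ 1.45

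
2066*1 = 2066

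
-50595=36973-87568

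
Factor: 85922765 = 5^1*17184553^1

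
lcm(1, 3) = 3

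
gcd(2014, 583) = 53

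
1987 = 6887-4900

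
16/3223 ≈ 0.00496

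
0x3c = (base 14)44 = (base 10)60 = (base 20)30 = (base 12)50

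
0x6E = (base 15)75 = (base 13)86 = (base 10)110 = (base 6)302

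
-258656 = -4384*59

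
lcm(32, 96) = 96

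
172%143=29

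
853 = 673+180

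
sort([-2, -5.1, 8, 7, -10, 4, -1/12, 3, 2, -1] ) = [-10, -5.1, -2, -1, -1/12, 2, 3, 4, 7, 8] 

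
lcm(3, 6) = 6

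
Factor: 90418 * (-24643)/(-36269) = 2^1 * 19^1 * 53^1 * 853^1 * 1297^1 * 36269^(-1) = 2228170774/36269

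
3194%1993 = 1201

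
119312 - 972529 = -853217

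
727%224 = 55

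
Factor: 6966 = 2^1*3^4*43^1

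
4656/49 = 95+1/49 ≈ 95.02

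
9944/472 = 21+4/59 ≈ 21.07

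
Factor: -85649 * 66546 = -1 * 2^1 * 3^2 * 41^1 * 2089^1 * 3697^1 = -5699598354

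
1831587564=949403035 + 882184529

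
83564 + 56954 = 140518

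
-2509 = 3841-6350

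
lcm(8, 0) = 0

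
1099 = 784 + 315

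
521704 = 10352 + 511352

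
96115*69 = 6631935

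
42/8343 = 14/2781 ≈ 0.00503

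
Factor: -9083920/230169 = -1 * 2^4 * 3^(-1) * 5^1 * 73^(-1) * 271^1 * 419^1 * 1051^(-1)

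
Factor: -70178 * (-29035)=2^1 * 5^1 * 5807^1 * 35089^1=2037618230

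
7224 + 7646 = 14870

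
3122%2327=795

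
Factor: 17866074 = 2^1*3^1*2977679^1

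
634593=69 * 9197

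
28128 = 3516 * 8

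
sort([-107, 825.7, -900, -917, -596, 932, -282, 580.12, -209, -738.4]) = [-917, -900, -738.4, -596, -282, -209, -107, 580.12, 825.7, 932]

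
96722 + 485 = 97207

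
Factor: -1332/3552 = -1 * 2^(-3) * 3^1 = -3/8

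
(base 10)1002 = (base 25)1f2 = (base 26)1ce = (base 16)3ea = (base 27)1a3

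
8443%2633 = 544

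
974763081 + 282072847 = 1256835928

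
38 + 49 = 87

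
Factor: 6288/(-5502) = -1 * 2^3 * 7^(-1) = -8/7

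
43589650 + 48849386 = 92439036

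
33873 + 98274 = 132147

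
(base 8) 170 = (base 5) 440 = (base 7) 231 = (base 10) 120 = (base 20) 60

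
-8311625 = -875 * 9499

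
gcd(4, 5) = 1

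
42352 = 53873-11521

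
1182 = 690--492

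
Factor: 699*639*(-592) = -1*2^4*3^3*37^1*71^1*233^1 = -264423312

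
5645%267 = 38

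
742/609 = 106/87 ≈ 1.22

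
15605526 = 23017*678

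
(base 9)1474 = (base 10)1120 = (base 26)1h2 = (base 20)2g0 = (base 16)460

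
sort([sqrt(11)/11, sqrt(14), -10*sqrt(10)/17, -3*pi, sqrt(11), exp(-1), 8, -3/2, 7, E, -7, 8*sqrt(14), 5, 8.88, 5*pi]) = [-3*pi, -7, -10*sqrt(10)/17, -3/2, sqrt(11)/11, exp(-1), E, sqrt(11), sqrt(14), 5, 7, 8, 8.88, 5*pi, 8*sqrt(14)]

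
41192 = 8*5149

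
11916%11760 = 156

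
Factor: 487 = 487^1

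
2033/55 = 36 + 53/55 ≈ 36.96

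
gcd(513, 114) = 57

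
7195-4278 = 2917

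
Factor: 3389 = 3389^1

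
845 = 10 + 835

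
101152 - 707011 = -605859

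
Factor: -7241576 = -1*2^3*905197^1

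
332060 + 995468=1327528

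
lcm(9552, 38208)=38208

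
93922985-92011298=1911687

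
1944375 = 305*6375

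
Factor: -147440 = -1*2^4*5^1*19^1*97^1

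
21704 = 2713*8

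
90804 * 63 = 5720652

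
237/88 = 2 + 61/88 ≈ 2.69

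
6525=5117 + 1408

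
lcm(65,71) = 4615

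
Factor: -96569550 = -1*2^1*3^3*5^2*7^1*11^1*929^1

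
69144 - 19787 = 49357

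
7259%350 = 259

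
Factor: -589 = -1*19^1*31^1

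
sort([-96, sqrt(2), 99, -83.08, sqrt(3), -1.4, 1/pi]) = [-96, -83.08, -1.4, 1/pi, sqrt(2), sqrt(3), 99]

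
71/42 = 1 + 29/42 ≈ 1.69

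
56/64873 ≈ 0.000863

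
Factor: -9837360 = -1 * 2^4 * 3^2 * 5^1 * 13^1 * 1051^1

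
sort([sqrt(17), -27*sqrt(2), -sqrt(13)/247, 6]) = [-27*sqrt(2), -sqrt(13)/247, sqrt(17), 6]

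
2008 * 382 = 767056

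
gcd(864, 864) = 864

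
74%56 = 18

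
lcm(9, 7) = 63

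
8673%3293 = 2087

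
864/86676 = 72/7223 ≈ 0.00997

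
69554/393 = 176 + 386/393 ≈ 176.98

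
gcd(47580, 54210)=390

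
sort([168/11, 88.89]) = [168/11, 88.89]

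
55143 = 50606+4537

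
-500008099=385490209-885498308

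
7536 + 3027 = 10563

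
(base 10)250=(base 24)aa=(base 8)372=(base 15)11a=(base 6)1054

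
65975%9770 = 7355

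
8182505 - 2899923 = 5282582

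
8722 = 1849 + 6873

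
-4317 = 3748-8065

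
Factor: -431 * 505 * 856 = -1 * 2^3 * 5^1 * 101^1 * 107^1 * 431^1 = -186312680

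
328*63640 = 20873920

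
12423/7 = 1774 + 5/7 ≈ 1774.71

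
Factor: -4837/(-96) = 2^(-5)*3^(-1)*7^1*691^1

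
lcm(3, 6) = 6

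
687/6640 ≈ 0.103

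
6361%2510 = 1341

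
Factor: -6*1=-1*2^1*3^1=-6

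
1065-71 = 994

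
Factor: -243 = -1 * 3^5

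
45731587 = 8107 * 5641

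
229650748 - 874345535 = -644694787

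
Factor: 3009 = 3^1*17^1*59^1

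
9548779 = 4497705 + 5051074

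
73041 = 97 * 753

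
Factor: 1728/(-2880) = -1*3^1*5^(-1) = -3/5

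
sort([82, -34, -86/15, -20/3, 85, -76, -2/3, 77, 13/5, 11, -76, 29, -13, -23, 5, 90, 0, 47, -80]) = [-80, -76, -76, -34, -23, -13, -20/3, -86/15, -2/3, 0, 13/5, 5, 11, 29, 47, 77, 82, 85, 90]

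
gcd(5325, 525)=75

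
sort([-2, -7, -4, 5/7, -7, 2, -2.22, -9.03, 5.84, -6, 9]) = [-9.03, -7, -7, -6, -4, -2.22, -2, 5/7, 2, 5.84, 9]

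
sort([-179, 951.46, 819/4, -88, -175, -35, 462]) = [-179, -175, -88, -35, 819/4, 462, 951.46]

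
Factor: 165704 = 2^3*7^1*11^1*269^1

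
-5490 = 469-5959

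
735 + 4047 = 4782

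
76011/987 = 77 + 4/329 ≈ 77.01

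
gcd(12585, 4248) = 3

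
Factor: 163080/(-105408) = -1 * 2^(-3) * 5^1 * 61^(-1) * 151^1 = -755/488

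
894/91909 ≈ 0.00973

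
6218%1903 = 509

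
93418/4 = 23354 + 1/2 = 23354.50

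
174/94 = 1 + 40/47 ≈ 1.85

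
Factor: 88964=2^2*23^1*967^1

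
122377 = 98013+24364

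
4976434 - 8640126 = -3663692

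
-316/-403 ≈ 0.784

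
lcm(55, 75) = 825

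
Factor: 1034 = 2^1*11^1*47^1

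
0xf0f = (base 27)57l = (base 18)bg3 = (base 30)48f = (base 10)3855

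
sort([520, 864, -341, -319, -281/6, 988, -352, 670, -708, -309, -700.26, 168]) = [-708, -700.26, -352, -341, -319, -309, -281/6, 168, 520, 670, 864, 988]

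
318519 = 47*6777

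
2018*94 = 189692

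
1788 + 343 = 2131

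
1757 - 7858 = -6101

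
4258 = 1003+3255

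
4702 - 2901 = 1801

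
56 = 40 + 16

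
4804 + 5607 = 10411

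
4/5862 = 2/2931 ≈ 0.000682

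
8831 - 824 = 8007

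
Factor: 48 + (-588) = -1*2^2*3^3*5^1 = -540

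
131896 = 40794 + 91102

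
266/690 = 133/345 ≈ 0.386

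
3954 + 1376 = 5330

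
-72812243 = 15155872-87968115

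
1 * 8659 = 8659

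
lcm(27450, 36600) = 109800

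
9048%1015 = 928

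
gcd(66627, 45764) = 673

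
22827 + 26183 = 49010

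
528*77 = 40656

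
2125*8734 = 18559750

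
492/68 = 7 + 4/17 ≈ 7.24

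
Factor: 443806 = 2^1*11^1*20173^1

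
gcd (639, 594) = 9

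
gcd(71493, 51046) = 1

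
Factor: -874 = -1 * 2^1 * 19^1 * 23^1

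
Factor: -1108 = -1*2^2*277^1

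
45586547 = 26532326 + 19054221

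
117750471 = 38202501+79547970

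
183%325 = 183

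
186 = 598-412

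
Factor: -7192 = -1 * 2^3 * 29^1 * 31^1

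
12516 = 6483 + 6033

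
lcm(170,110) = 1870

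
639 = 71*9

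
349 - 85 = 264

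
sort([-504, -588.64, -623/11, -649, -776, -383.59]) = [-776, -649, -588.64, -504, -383.59, -623/11]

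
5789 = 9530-3741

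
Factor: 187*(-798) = -1*2^1*3^1*7^1*11^1*17^1*19^1 = -149226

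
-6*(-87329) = 523974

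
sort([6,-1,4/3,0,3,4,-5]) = [-5,-1,0,4/3,3,4,6]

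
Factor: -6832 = -1*2^4*7^1*61^1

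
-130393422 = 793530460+-923923882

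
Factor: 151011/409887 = 7^1 * 19^(-1) = 7/19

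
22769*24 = 546456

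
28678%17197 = 11481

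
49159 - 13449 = 35710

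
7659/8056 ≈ 0.951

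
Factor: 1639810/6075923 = 2^1*5^1*7^(-1)*883^(-1)*983^(-1)*163981^1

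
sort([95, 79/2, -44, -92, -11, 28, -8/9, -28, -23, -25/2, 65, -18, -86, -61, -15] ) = [-92, -86, -61, -44, -28, -23, -18, -15, -25/2, -11, -8/9, 28, 79/2, 65, 95] 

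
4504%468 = 292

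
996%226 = 92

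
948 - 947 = 1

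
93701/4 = 23425 + 1/4 = 23425.25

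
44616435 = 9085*4911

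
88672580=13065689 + 75606891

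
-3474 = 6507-9981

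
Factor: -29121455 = -1*5^1*11^1*601^1*881^1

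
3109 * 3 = 9327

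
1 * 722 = 722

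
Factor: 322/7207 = 2^1 * 7^1 * 23^1 * 7207^(-1)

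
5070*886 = 4492020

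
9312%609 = 177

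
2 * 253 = 506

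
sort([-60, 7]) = [-60, 7]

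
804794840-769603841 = 35190999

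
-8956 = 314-9270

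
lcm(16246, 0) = 0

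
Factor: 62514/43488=2^ (-4)*23^1=23/16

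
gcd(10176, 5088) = 5088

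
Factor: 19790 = 2^1*5^1*1979^1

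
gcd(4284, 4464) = 36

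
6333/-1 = -6333 = -6333.00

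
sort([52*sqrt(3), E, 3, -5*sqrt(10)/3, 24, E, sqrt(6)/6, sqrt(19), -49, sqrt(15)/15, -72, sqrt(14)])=[-72, -49, -5*sqrt(10)/3, sqrt(15)/15, sqrt(6)/6, E, E, 3, sqrt(14), sqrt(19), 24, 52*sqrt(3)]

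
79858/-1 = -79858 = -79858.00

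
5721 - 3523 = 2198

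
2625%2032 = 593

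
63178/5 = 12635 + 3/5 = 12635.60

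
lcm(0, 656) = 0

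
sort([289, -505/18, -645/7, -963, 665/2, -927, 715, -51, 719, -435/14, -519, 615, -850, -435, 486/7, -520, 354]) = [-963, -927, -850, -520, -519, -435, -645/7, -51, -435/14, -505/18, 486/7, 289, 665/2, 354, 615, 715, 719]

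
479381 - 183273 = 296108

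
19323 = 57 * 339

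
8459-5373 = 3086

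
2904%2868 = 36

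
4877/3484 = 1 + 1393/3484 ≈ 1.40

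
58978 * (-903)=-53257134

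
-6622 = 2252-8874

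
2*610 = 1220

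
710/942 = 355/471 ≈ 0.754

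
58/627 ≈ 0.0925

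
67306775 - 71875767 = -4568992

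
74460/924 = 80 + 45/77 ≈ 80.58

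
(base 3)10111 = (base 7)163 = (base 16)5e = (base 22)46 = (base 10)94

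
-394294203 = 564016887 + -958311090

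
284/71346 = 142/35673 ≈ 0.00398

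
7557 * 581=4390617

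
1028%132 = 104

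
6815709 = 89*76581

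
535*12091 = 6468685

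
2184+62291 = 64475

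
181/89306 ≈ 0.00203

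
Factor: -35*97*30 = -1*2^1*3^1*5^2*7^1*97^1 = -101850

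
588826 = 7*84118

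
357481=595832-238351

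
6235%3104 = 27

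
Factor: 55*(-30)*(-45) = 2^1*3^3*5^3*11^1 = 74250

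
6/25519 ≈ 0.000235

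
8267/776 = 10 + 507/776 ≈ 10.65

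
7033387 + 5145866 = 12179253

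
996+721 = 1717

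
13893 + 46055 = 59948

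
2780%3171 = 2780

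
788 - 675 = 113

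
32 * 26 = 832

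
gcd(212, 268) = 4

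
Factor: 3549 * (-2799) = -1 * 3^3 * 7^1 * 13^2 * 311^1 = -9933651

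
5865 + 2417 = 8282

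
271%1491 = 271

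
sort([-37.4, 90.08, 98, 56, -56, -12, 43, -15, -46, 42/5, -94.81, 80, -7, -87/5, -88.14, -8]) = [-94.81, -88.14, -56, -46, -37.4, -87/5, -15, -12, -8, -7, 42/5, 43, 56, 80, 90.08, 98]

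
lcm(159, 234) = 12402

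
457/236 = 1+221/236 ≈ 1.94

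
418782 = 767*546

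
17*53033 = 901561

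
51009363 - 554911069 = -503901706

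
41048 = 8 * 5131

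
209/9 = 23 + 2/9 ≈ 23.22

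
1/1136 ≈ 0.000880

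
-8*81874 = -654992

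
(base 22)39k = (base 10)1670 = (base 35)1cp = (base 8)3206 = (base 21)3gb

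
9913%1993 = 1941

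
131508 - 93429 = 38079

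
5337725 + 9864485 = 15202210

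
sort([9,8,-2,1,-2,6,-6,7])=[-6,-2,-2,1,6,7,8,9]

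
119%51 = 17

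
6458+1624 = 8082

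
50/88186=25/44093 ≈ 0.000567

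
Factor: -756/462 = -1 * 2^1 * 3^2 * 11^(-1) = -18/11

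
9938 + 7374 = 17312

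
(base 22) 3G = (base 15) 57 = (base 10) 82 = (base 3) 10001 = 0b1010010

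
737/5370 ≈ 0.137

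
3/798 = 1/266 ≈ 0.00376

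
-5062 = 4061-9123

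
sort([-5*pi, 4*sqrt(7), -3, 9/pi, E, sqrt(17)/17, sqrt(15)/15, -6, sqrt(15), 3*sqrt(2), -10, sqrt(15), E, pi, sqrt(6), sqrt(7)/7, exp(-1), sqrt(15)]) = [-5*pi, -10, -6, -3, sqrt(17)/17, sqrt(15)/15, exp(-1), sqrt(7)/7, sqrt(6), E, E, 9/pi, pi, sqrt(15), sqrt(15), sqrt(15), 3*sqrt(2), 4*sqrt(7)]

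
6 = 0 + 6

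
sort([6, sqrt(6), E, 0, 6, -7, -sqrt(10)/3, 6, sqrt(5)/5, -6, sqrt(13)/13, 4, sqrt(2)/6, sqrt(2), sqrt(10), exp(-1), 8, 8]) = [-7, -6, -sqrt(10)/3, 0, sqrt(2)/6, sqrt(13)/13, exp(-1), sqrt(5)/5, sqrt(2), sqrt(6), E, sqrt(10), 4, 6, 6, 6, 8, 8]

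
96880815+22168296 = 119049111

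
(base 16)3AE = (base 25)1CH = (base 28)15I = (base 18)2G6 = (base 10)942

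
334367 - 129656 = 204711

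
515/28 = 18 + 11/28 ≈ 18.39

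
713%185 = 158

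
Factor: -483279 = -1*3^1*161093^1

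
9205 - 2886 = 6319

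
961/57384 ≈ 0.0167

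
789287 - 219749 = 569538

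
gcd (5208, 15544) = 8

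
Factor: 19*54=2^1*3^3*19^1=1026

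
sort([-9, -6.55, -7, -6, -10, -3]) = [-10, -9, -7, -6.55, -6, -3]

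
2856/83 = 34+34/83 ≈ 34.41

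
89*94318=8394302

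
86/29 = 2 + 28/29 ≈ 2.97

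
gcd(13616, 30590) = 46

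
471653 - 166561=305092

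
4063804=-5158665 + 9222469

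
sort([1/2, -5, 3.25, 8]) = [-5, 1/2, 3.25, 8]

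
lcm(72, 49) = 3528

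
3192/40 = 79+4/5 = 79.80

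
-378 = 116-494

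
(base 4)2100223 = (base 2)10010000101011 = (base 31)9jl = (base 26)di3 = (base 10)9259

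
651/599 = 1+52/599 ≈ 1.09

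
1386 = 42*33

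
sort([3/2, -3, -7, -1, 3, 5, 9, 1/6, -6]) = [-7, -6, -3, -1, 1/6, 3/2, 3, 5, 9]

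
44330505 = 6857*6465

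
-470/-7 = 67 + 1/7≈67.14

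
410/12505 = 2/61 ≈ 0.0328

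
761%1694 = 761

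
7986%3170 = 1646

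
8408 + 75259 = 83667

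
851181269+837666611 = 1688847880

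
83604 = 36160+47444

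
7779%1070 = 289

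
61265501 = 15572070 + 45693431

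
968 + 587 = 1555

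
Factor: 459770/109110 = 3^(-1) * 23^1 * 1999^1 * 3637^(-1) = 45977/10911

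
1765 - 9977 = -8212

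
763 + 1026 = 1789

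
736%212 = 100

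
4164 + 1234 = 5398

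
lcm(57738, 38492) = 115476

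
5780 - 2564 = 3216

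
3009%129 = 42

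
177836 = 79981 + 97855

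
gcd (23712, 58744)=8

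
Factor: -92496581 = -1 * 97^1 * 659^1 * 1447^1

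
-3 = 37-40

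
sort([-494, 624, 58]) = [-494, 58, 624]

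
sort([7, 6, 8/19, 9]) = [8/19, 6, 7, 9]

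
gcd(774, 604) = 2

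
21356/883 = 24 + 164/883 ≈ 24.19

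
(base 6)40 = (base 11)22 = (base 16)18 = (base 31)o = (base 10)24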